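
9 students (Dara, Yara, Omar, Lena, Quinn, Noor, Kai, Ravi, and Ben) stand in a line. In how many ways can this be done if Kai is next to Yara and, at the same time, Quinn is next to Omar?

20160

Treat {Kai,Yara} as one block (2 orders) and {Quinn,Omar} as another (2 orders).
That leaves 7 units to arrange: 2 × 2 × 7! = 4 × 5040 = 20160.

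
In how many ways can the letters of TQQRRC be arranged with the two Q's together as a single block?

60

Treat the 2 copies of Q as a single block. The multiset to arrange is then {QQ, C, R, R, T}, 5 items in all.
That gives (5)!/(2!) = 60 arrangements.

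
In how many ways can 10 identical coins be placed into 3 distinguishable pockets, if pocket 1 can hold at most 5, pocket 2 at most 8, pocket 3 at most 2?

15

Ignoring the caps, the number of non-negative solutions to x_1+…+x_3 = 10 is C(12,2) = 66.
Subtract solutions that violate a single cap (substitute x_i' = x_i − (cap_i+1)): x_1 ≥ 6 gives C(6,2) = 15; x_2 ≥ 9 gives C(3,2) = 3; x_3 ≥ 3 gives C(9,2) = 36. Together 54.
Add back pairs where two caps are both exceeded: 0 + 3 + 0 = 3.
By inclusion–exclusion the count is 66 − 54 + 3 = 15.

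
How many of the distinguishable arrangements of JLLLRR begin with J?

10

Fix J in the first position and arrange the remaining 5 letters.
Those 5 letters have L appearing 3 times and R appearing twice, giving (5)!/(3!·2!) = 10.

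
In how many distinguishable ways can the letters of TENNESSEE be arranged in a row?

Letter multiplicities in TENNESSEE: E×4, N×2, S×2, T×1.
Dividing 9! = 362880 by 4!·2!·2! = 96 for the repeated letters gives 3780.

3780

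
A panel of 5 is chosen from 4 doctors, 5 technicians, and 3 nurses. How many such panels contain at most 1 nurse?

504

Split by how many nurses are chosen (0 through 1).
Sum: C(3,0)·C(9,5) + C(3,1)·C(9,4) = 126 + 378 = 504.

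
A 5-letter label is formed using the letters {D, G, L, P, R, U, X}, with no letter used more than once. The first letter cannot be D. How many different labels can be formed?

2160

The first letter has 7−1 = 6 choices (anything except D).
The remaining 4 letters are filled from the other 6 symbols without repetition: 6 × 5 × 4 × 3 = 360.
Total: 6 × 360 = 2160.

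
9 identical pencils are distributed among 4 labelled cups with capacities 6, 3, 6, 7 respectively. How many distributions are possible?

140

Without the upper bounds there are C(12,3) = 220 ways to split 9 among 4 cups.
Subtract solutions that violate a single cap (substitute x_i' = x_i − (cap_i+1)): x_1 ≥ 7 gives C(5,3) = 10; x_2 ≥ 4 gives C(8,3) = 56; x_3 ≥ 7 gives C(5,3) = 10; x_4 ≥ 8 gives C(4,3) = 4. Together 80.
No two caps can be exceeded simultaneously, so the pair terms are all 0.
By inclusion–exclusion the count is 220 − 80 + 0 = 140.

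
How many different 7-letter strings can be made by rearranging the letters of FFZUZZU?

Letter multiplicities in FFZUZZU: F×2, U×2, Z×3.
Dividing 7! = 5040 by 3!·2!·2! = 24 for the repeated letters gives 210.

210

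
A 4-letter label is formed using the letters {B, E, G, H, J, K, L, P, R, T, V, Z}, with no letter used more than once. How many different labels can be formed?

This is a permutation of 4 out of 12: P(12,4) = 12!/8!.
That product is 12 × 11 × 10 × 9 = 11880.

11880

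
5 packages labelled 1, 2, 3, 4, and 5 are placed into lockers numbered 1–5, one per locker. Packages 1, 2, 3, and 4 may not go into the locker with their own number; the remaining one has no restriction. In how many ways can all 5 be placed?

53

Let Aᵢ (for 1 ≤ i ≤ 4) be the placements that put package i in its forbidden locker. Any j of these fix j positions, leaving (5−j)! ways to fill the rest, and there are C(4,j) ways to pick which j.
By inclusion–exclusion, the number of valid placements is Σ_{j=0}^{4} (−1)^j C(4,j)·(5−j)!.
Computing: 120 − 96 + 36 − 8 + 1 = 53.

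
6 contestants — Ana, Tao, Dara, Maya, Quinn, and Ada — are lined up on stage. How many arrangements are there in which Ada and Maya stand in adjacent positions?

Glue Ada and Maya into one block (2 internal orders), leaving 5 units to arrange in a row.
That gives 2 × 5! = 2 × 120 = 240.

240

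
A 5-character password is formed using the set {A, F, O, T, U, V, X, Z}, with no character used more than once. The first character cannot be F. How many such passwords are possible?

The first character has 8−1 = 7 choices (anything except F).
The remaining 4 characters are filled from the other 7 symbols without repetition: 7 × 6 × 5 × 4 = 840.
Total: 7 × 840 = 5880.

5880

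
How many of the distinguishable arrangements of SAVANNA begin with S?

Fix S in the first position and arrange the remaining 6 letters.
Those 6 letters have A appearing 3 times and N appearing twice, giving (6)!/(3!·2!) = 60.

60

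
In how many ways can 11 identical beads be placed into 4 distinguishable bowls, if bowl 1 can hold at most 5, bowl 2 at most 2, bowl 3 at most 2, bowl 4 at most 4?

10

By stars and bars, unrestricted non-negative solutions to x_1+…+x_4 = 11 number C(11+3,3) = 364.
Subtract solutions that violate a single cap (substitute x_i' = x_i − (cap_i+1)): x_1 ≥ 6 gives C(8,3) = 56; x_2 ≥ 3 gives C(11,3) = 165; x_3 ≥ 3 gives C(11,3) = 165; x_4 ≥ 5 gives C(9,3) = 84. Together 470.
Add back pairs where two caps are both exceeded: 10 + 10 + 1 + 56 + 20 + 20 = 117.
Subtract triples: 0 + 0 + 0 + 1 = 1.
By inclusion–exclusion the count is 364 − 470 + 117 − 1 = 10.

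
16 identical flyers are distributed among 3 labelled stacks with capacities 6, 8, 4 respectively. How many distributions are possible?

By stars and bars, unrestricted non-negative solutions to x_1+…+x_3 = 16 number C(16+2,2) = 153.
Subtract solutions that violate a single cap (substitute x_i' = x_i − (cap_i+1)): x_1 ≥ 7 gives C(11,2) = 55; x_2 ≥ 9 gives C(9,2) = 36; x_3 ≥ 5 gives C(13,2) = 78. Together 169.
Add back pairs where two caps are both exceeded: 1 + 15 + 6 = 22.
By inclusion–exclusion the count is 153 − 169 + 22 = 6.

6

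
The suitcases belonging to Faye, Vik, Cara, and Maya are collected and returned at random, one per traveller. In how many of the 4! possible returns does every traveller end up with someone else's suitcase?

Count assignments avoiding every fixed point. For any j of the 4 travellers fixed to their own suitcase, the other 4−j can be arranged in (4−j)! ways.
By inclusion–exclusion this is Σ_{j=0}^{4} (−1)^j C(4,j)·(4−j)!.
Computing: 24 − 24 + 12 − 4 + 1 = 9.

9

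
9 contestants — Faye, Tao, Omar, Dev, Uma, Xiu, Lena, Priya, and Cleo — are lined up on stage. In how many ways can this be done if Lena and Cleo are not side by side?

282240

Of the 9! = 362880 arrangements, those with Lena and Cleo adjacent number 2 × 8! = 80640 (treat the pair as a block with 2 internal orders).
Complementary counting: 362880 − 80640 = 282240.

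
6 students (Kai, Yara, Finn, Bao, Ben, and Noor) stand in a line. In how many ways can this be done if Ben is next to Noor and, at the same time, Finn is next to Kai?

Treat {Ben,Noor} as one block (2 orders) and {Finn,Kai} as another (2 orders).
That leaves 4 units to arrange: 2 × 2 × 4! = 4 × 24 = 96.

96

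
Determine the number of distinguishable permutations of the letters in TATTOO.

60

Letter multiplicities in TATTOO: A×1, O×2, T×3.
So there are 6! / (3!·2!) = 60 distinguishable arrangements.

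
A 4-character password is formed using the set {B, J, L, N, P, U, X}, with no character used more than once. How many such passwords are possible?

This is a permutation of 4 out of 7: P(7,4) = 7!/3!.
7 × 6 × 5 × 4 = 840.

840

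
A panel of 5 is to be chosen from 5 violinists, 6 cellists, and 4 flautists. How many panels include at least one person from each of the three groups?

2170

Total 5-person selections from all 15: C(15,5) = 3003.
Selections missing a whole group: no violinists → C(10,5) = 252; no cellists → C(9,5) = 126; no flautists → C(11,5) = 462.
Add back selections omitting two groups (i.e. drawn from a single group): C(5,5) + C(6,5) + C(4,5) = 7.
By inclusion–exclusion: 3003 − 840 + 7 = 2170.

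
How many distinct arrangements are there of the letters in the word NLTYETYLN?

22680

NLTYETYLN has 9 letters with L appearing twice, N appearing twice, T appearing twice, and Y appearing twice.
The number of distinct arrangements is 9!/(2!·2!·2!·2!) = 362880/16 = 22680.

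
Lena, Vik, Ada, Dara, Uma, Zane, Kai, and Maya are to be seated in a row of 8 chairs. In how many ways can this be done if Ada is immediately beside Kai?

Glue Ada and Kai into one block (2 internal orders), leaving 7 units to arrange in a row.
That gives 2 × 7! = 2 × 5040 = 10080.

10080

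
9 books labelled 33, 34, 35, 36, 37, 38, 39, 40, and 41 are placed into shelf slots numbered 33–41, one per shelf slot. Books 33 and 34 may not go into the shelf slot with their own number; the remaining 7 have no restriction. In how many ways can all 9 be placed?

287280

Let Aᵢ (for i ∈ {33, 34}) be the placements that put book i in its forbidden shelf slot. Any j of these fix j positions, leaving (9−j)! ways to fill the rest, and there are C(2,j) ways to pick which j.
By inclusion–exclusion, the number of valid placements is Σ_{j=0}^{2} (−1)^j C(2,j)·(9−j)!.
Computing: 362880 − 80640 + 5040 = 287280.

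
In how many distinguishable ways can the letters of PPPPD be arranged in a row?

5

The 5 letters of PPPPD have repeats: P appearing 4 times.
Dividing 5! = 120 by 4! = 24 for the repeated letters gives 5.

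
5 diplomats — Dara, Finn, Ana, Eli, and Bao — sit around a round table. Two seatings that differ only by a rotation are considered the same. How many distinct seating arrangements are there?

Around a circle, 5 distinct people have 5!/5 = (4)! = 24 rotationally distinct seatings.

24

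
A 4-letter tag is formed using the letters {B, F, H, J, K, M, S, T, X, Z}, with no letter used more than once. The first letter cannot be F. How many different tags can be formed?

The first letter has 10−1 = 9 choices (anything except F).
The remaining 3 letters are filled from the other 9 symbols without repetition: 9 × 8 × 7 = 504.
Total: 9 × 504 = 4536.

4536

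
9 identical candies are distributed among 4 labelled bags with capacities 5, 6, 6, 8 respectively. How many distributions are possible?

179

Ignoring the caps, the number of non-negative solutions to x_1+…+x_4 = 9 is C(12,3) = 220.
Subtract solutions that violate a single cap (substitute x_i' = x_i − (cap_i+1)): x_1 ≥ 6 gives C(6,3) = 20; x_2 ≥ 7 gives C(5,3) = 10; x_3 ≥ 7 gives C(5,3) = 10; x_4 ≥ 9 gives C(3,3) = 1. Together 41.
No two caps can be exceeded simultaneously, so the pair terms are all 0.
By inclusion–exclusion the count is 220 − 41 + 0 = 179.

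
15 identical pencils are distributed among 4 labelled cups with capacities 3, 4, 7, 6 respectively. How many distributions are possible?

51

By stars and bars, unrestricted non-negative solutions to x_1+…+x_4 = 15 number C(15+3,3) = 816.
Subtract solutions that violate a single cap (substitute x_i' = x_i − (cap_i+1)): x_1 ≥ 4 gives C(14,3) = 364; x_2 ≥ 5 gives C(13,3) = 286; x_3 ≥ 8 gives C(10,3) = 120; x_4 ≥ 7 gives C(11,3) = 165. Together 935.
Add back pairs where two caps are both exceeded: 84 + 20 + 35 + 10 + 20 + 1 = 170.
By inclusion–exclusion the count is 816 − 935 + 170 = 51.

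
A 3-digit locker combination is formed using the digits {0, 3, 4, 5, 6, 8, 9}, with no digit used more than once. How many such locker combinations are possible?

This is a permutation of 3 out of 7: P(7,3) = 7!/4!.
7 × 6 × 5 = 210.

210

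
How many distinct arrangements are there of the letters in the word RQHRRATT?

3360

RQHRRATT has 8 letters with R appearing 3 times and T appearing twice.
So there are 8! / (3!·2!) = 3360 distinguishable arrangements.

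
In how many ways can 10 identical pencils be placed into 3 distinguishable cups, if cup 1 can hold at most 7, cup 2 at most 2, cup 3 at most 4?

Without the upper bounds there are C(12,2) = 66 ways to split 10 among 3 cups.
Subtract solutions that violate a single cap (substitute x_i' = x_i − (cap_i+1)): x_1 ≥ 8 gives C(4,2) = 6; x_2 ≥ 3 gives C(9,2) = 36; x_3 ≥ 5 gives C(7,2) = 21. Together 63.
Add back pairs where two caps are both exceeded: 0 + 0 + 6 = 6.
By inclusion–exclusion the count is 66 − 63 + 6 = 9.

9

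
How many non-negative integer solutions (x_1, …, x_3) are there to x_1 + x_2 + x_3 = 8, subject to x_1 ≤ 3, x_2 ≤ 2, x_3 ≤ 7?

Ignoring the caps, the number of non-negative solutions to x_1+…+x_3 = 8 is C(10,2) = 45.
Subtract solutions that violate a single cap (substitute x_i' = x_i − (cap_i+1)): x_1 ≥ 4 gives C(6,2) = 15; x_2 ≥ 3 gives C(7,2) = 21; x_3 ≥ 8 gives C(2,2) = 1. Together 37.
Add back pairs where two caps are both exceeded: 3 + 0 + 0 = 3.
By inclusion–exclusion the count is 45 − 37 + 3 = 11.

11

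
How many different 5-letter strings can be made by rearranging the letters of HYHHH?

HYHHH has 5 letters with H appearing 4 times.
The number of distinct arrangements is 5!/(4!) = 120/24 = 5.

5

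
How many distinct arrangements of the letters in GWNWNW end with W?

30

With the last slot taken by W, it remains to arrange the other 5 letters (GNWNW).
Those 5 letters have N appearing twice and W appearing twice, giving (5)!/(2!·2!) = 30.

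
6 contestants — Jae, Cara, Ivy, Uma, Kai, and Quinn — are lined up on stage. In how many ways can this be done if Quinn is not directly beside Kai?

480

Of the 6! = 720 arrangements, those with Quinn and Kai adjacent number 2 × 5! = 240 (treat the pair as a block with 2 internal orders).
Complementary counting: 720 − 240 = 480.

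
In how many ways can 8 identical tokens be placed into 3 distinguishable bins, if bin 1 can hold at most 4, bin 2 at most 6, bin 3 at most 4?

22

Ignoring the caps, the number of non-negative solutions to x_1+…+x_3 = 8 is C(10,2) = 45.
Subtract solutions that violate a single cap (substitute x_i' = x_i − (cap_i+1)): x_1 ≥ 5 gives C(5,2) = 10; x_2 ≥ 7 gives C(3,2) = 3; x_3 ≥ 5 gives C(5,2) = 10. Together 23.
No two caps can be exceeded simultaneously, so the pair terms are all 0.
By inclusion–exclusion the count is 45 − 23 + 0 = 22.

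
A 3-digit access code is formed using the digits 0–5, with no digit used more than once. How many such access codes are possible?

120

This is a permutation of 3 out of 6: P(6,3) = 6!/3!.
That product is 6 × 5 × 4 = 120.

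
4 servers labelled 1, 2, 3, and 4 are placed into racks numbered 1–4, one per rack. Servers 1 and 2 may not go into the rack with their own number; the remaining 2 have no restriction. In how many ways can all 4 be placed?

Let Aᵢ (for i ∈ {1, 2}) be the placements that put server i in its forbidden rack. Any j of these fix j positions, leaving (4−j)! ways to fill the rest, and there are C(2,j) ways to pick which j.
By inclusion–exclusion, the number of valid placements is Σ_{j=0}^{2} (−1)^j C(2,j)·(4−j)!.
Computing: 24 − 12 + 2 = 14.

14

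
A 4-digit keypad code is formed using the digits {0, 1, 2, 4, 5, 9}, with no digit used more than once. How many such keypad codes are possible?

360

With no repetition, fill the 4 digits in order: 6 choices, then 5, down to 3.
6 × 5 × 4 × 3 = 360.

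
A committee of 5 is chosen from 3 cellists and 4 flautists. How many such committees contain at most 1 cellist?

Split by how many cellists are chosen (0 through 1).
Sum: C(3,0)·C(4,5) + C(3,1)·C(4,4) = 0 + 3 = 3.

3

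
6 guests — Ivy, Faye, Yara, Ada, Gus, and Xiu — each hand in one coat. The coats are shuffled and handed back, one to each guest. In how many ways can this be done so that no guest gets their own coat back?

This is the derangement count D_6: permutations of 6 items with no fixed point.
By inclusion–exclusion this is Σ_{j=0}^{6} (−1)^j C(6,j)·(6−j)!.
Computing: 720 − 720 + 360 − 120 + 30 − 6 + 1 = 265.

265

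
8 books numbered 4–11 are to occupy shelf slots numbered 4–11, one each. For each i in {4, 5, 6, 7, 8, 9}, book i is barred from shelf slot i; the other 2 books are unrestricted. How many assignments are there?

Let Aᵢ (for 4 ≤ i ≤ 9) be the placements that put book i in its forbidden shelf slot. Any j of these fix j positions, leaving (8−j)! ways to fill the rest, and there are C(6,j) ways to pick which j.
By inclusion–exclusion, the number of valid placements is Σ_{j=0}^{6} (−1)^j C(6,j)·(8−j)!.
Computing: 40320 − 30240 + 10800 − 2400 + 360 − 36 + 2 = 18806.

18806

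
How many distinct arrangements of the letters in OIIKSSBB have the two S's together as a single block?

Treat the 2 copies of S as a single block. The multiset to arrange is then {SS, B, B, I, I, K, O}, 7 items in all.
That gives (7)!/(2!·2!) = 1260 arrangements.

1260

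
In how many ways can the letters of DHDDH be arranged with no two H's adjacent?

There are 5!/(3!·2!) = 10 arrangements of DHDDH in total.
If the two H's are adjacent, glue them into one block, leaving 4 items to arrange: (4)!/(3!) = 4 ways.
Hence 10 − 4 = 6.

6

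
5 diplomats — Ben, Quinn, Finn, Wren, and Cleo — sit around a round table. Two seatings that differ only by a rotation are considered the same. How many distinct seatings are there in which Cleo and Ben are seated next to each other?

12

Glue Cleo and Ben into a block (2 internal orders). Seating 4 units around a circle gives (3)! arrangements.
So 2 × (3)! = 2 × 6 = 12.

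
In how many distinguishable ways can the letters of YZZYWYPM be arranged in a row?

3360

YZZYWYPM has 8 letters with Y appearing 3 times and Z appearing twice.
Dividing 8! = 40320 by 3!·2! = 12 for the repeated letters gives 3360.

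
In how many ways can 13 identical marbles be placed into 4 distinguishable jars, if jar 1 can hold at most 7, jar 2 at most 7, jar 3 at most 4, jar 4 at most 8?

Without the upper bounds there are C(16,3) = 560 ways to split 13 among 4 jars.
Subtract solutions that violate a single cap (substitute x_i' = x_i − (cap_i+1)): x_1 ≥ 8 gives C(8,3) = 56; x_2 ≥ 8 gives C(8,3) = 56; x_3 ≥ 5 gives C(11,3) = 165; x_4 ≥ 9 gives C(7,3) = 35. Together 312.
Add back pairs where two caps are both exceeded: 0 + 1 + 0 + 1 + 0 + 0 = 2.
By inclusion–exclusion the count is 560 − 312 + 2 = 250.

250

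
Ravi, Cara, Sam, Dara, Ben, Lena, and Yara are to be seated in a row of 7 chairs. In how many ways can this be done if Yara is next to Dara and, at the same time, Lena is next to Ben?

Treat {Yara,Dara} as one block (2 orders) and {Lena,Ben} as another (2 orders).
That leaves 5 units to arrange: 2 × 2 × 5! = 4 × 120 = 480.

480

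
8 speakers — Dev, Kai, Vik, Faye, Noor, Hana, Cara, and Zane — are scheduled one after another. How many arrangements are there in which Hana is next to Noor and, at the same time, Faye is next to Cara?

2880

Treat {Hana,Noor} as one block (2 orders) and {Faye,Cara} as another (2 orders).
That leaves 6 units to arrange: 2 × 2 × 6! = 4 × 720 = 2880.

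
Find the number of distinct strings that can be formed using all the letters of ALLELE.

60

Letter multiplicities in ALLELE: A×1, E×2, L×3.
The number of distinct arrangements is 6!/(3!·2!) = 720/12 = 60.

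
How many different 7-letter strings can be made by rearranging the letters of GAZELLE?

Letter multiplicities in GAZELLE: A×1, E×2, G×1, L×2, Z×1.
So there are 7! / (2!·2!) = 1260 distinguishable arrangements.

1260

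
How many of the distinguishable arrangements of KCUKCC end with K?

With the last slot taken by K, it remains to arrange the other 5 letters (CUKCC).
Those 5 letters have C appearing 3 times, giving (5)!/(3!) = 20.

20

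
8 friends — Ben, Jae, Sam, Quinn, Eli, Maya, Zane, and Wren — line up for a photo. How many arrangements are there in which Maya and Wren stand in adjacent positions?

Glue Maya and Wren into one block (2 internal orders), leaving 7 units to arrange in a row.
That gives 2 × 7! = 2 × 5040 = 10080.

10080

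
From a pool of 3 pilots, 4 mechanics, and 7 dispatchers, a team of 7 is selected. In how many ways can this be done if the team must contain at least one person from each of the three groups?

2982

Total 7-person selections from all 14: C(14,7) = 3432.
Selections missing a whole group: no pilots → C(11,7) = 330; no mechanics → C(10,7) = 120; no dispatchers → C(7,7) = 1.
Add back selections omitting two groups (i.e. drawn from a single group): C(3,7) + C(4,7) + C(7,7) = 1.
By inclusion–exclusion: 3432 − 451 + 1 = 2982.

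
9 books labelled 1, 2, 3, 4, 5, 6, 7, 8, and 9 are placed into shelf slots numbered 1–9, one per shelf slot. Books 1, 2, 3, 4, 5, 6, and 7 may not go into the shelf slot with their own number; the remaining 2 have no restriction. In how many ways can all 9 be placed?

Let Aᵢ (for 1 ≤ i ≤ 7) be the placements that put book i in its forbidden shelf slot. Any j of these fix j positions, leaving (9−j)! ways to fill the rest, and there are C(7,j) ways to pick which j.
By inclusion–exclusion, the number of valid placements is Σ_{j=0}^{7} (−1)^j C(7,j)·(9−j)!.
Computing: 362880 − 282240 + 105840 − 25200 + 4200 − 504 + 42 − 2 = 165016.

165016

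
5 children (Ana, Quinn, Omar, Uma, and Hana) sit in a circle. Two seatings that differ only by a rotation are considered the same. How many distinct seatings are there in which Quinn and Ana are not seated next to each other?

12

Without the restriction there are (4)! = 24 seatings.
Those with Quinn next to Ana: fuse the pair into one unit and seat 4 units around a circle — 2·(3)! = 12.
Subtracting, 24 − 12 = 12.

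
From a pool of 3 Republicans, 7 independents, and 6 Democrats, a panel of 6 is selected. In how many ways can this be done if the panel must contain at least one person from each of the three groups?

6006

With no constraint there are C(16,6) = 8008 possible selections.
Selections missing a whole group: no Republicans → C(13,6) = 1716; no independents → C(9,6) = 84; no Democrats → C(10,6) = 210.
Add back selections omitting two groups (i.e. drawn from a single group): C(3,6) + C(7,6) + C(6,6) = 8.
By inclusion–exclusion: 8008 − 2010 + 8 = 6006.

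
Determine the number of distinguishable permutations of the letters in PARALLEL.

3360

PARALLEL has 8 letters with A appearing twice and L appearing 3 times.
The number of distinct arrangements is 8!/(3!·2!) = 40320/12 = 3360.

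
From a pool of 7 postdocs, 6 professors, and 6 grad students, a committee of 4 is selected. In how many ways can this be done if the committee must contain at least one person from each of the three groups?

2016

With no constraint there are C(19,4) = 3876 possible selections.
Subtract selections that omit an entire group: no postdocs → C(12,4) = 495; no professors → C(13,4) = 715; no grad students → C(13,4) = 715.
Add back selections omitting two groups (i.e. drawn from a single group): C(7,4) + C(6,4) + C(6,4) = 65.
By inclusion–exclusion: 3876 − 1925 + 65 = 2016.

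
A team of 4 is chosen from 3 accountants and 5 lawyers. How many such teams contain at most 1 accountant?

Split by how many accountants are chosen (0 through 1).
Sum: C(3,0)·C(5,4) + C(3,1)·C(5,3) = 5 + 30 = 35.

35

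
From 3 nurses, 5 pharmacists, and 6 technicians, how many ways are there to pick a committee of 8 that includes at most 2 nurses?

2541

Split by how many nurses are chosen (0 through 2).
Sum: C(3,0)·C(11,8) + C(3,1)·C(11,7) + C(3,2)·C(11,6) = 165 + 990 + 1386 = 2541.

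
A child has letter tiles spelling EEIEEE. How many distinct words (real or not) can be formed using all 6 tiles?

Letter multiplicities in EEIEEE: E×5, I×1.
So there are 6! / (5!) = 6 distinguishable arrangements.

6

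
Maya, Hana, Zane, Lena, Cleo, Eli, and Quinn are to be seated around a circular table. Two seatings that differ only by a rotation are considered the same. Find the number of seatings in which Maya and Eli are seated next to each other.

240

Glue Maya and Eli into a block (2 internal orders). Seating 6 units around a circle gives (5)! arrangements.
So 2 × (5)! = 2 × 120 = 240.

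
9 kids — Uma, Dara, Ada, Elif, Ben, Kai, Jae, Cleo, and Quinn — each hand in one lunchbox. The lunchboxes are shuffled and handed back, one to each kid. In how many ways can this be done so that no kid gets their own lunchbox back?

Let Aᵢ be the assignments in which kid i gets their own lunchbox. We want the size of the complement of A₁∪…∪A_9.
By inclusion–exclusion this is Σ_{j=0}^{9} (−1)^j C(9,j)·(9−j)!.
Computing: 362880 − 362880 + 181440 − 60480 + 15120 − 3024 + 504 − 72 + 9 − 1 = 133496.

133496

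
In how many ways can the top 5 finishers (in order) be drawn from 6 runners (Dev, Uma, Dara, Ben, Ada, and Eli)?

There are 6 choices for 1st place, 5 for 2nd, and so on down to 2 for position 5.
That gives 6 × 5 × 4 × 3 × 2 = 720.

720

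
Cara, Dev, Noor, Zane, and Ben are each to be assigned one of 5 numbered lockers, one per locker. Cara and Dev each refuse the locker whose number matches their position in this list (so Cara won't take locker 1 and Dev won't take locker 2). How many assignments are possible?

78

Let Aᵢ (for i ∈ {1, 2}) be the placements that put person i in their forbidden locker. Any j of these fix j positions, leaving (5−j)! ways to fill the rest, and there are C(2,j) ways to pick which j.
By inclusion–exclusion, the number of valid placements is Σ_{j=0}^{2} (−1)^j C(2,j)·(5−j)!.
Computing: 120 − 48 + 6 = 78.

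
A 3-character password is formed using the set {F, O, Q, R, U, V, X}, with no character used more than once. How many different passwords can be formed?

210

With no repetition, fill the 3 characters in order: 7 choices, then 6, down to 5.
7 × 6 × 5 = 210.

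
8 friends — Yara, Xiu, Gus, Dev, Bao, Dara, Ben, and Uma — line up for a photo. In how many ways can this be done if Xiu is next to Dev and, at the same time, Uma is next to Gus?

2880

Treat {Xiu,Dev} as one block (2 orders) and {Uma,Gus} as another (2 orders).
That leaves 6 units to arrange: 2 × 2 × 6! = 4 × 720 = 2880.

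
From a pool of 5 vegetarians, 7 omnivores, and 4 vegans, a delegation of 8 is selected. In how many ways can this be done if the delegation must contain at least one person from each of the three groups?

Total 8-person selections from all 16: C(16,8) = 12870.
Selections missing a whole group: no vegetarians → C(11,8) = 165; no omnivores → C(9,8) = 9; no vegans → C(12,8) = 495.
Add back selections omitting two groups (i.e. drawn from a single group): C(5,8) + C(7,8) + C(4,8) = 0.
By inclusion–exclusion: 12870 − 669 + 0 = 12201.

12201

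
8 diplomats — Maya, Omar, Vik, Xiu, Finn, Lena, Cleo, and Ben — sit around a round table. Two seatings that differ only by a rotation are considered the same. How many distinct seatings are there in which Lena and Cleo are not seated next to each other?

All circular seatings of 8 people number (7)! = 5040.
Seatings with Lena beside Cleo: treat them as a block with 2 internal orders, giving 2 × (6)! = 1440.
Subtracting, 5040 − 1440 = 3600.

3600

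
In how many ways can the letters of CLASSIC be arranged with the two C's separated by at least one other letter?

There are 7!/(2!·2!) = 1260 arrangements of CLASSIC in total.
If the two C's are adjacent, glue them into one block, leaving 6 items to arrange: (6)!/(2!) = 360 ways.
Subtracting, 1260 − 360 = 900 arrangements keep the C's apart.

900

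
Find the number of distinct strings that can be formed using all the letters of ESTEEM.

120

ESTEEM has 6 letters with E appearing 3 times.
The number of distinct arrangements is 6!/(3!) = 720/6 = 120.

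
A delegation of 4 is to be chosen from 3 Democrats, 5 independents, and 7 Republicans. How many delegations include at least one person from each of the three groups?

Total 4-person selections from all 15: C(15,4) = 1365.
Selections missing a whole group: no Democrats → C(12,4) = 495; no independents → C(10,4) = 210; no Republicans → C(8,4) = 70.
Add back selections omitting two groups (i.e. drawn from a single group): C(3,4) + C(5,4) + C(7,4) = 40.
By inclusion–exclusion: 1365 − 775 + 40 = 630.

630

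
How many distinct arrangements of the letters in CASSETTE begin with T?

With the first slot taken by T, it remains to arrange the other 7 letters (CASSETE).
Those 7 letters have E appearing twice and S appearing twice, giving (7)!/(2!·2!) = 1260.

1260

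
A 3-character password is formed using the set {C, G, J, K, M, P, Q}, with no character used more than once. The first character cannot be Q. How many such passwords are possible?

180

The first character has 7−1 = 6 choices (anything except Q).
The remaining 2 characters are filled from the other 6 symbols without repetition: 6 × 5 = 30.
Total: 6 × 30 = 180.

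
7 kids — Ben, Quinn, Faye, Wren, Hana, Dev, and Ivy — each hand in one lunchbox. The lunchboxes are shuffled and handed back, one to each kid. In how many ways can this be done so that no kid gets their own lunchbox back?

1854

Let Aᵢ be the assignments in which kid i gets their own lunchbox. We want the size of the complement of A₁∪…∪A_7.
By inclusion–exclusion this is Σ_{j=0}^{7} (−1)^j C(7,j)·(7−j)!.
Computing: 5040 − 5040 + 2520 − 840 + 210 − 42 + 7 − 1 = 1854.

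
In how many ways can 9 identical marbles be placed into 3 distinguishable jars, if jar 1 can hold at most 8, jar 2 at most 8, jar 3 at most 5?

Without the upper bounds there are C(11,2) = 55 ways to split 9 among 3 jars.
Subtract solutions that violate a single cap (substitute x_i' = x_i − (cap_i+1)): x_1 ≥ 9 gives C(2,2) = 1; x_2 ≥ 9 gives C(2,2) = 1; x_3 ≥ 6 gives C(5,2) = 10. Together 12.
No two caps can be exceeded simultaneously, so the pair terms are all 0.
By inclusion–exclusion the count is 55 − 12 + 0 = 43.

43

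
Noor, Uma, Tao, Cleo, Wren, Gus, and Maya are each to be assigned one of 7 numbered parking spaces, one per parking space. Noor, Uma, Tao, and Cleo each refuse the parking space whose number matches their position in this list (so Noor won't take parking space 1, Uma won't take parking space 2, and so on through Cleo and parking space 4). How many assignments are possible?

2790

Let Aᵢ (for 1 ≤ i ≤ 4) be the placements that put person i in their forbidden parking space. Any j of these fix j positions, leaving (7−j)! ways to fill the rest, and there are C(4,j) ways to pick which j.
By inclusion–exclusion, the number of valid placements is Σ_{j=0}^{4} (−1)^j C(4,j)·(7−j)!.
Computing: 5040 − 2880 + 720 − 96 + 6 = 2790.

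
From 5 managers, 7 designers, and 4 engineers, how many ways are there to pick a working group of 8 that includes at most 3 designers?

Split by how many designers are chosen (0 through 3).
Sum: C(7,0)·C(9,8) + C(7,1)·C(9,7) + C(7,2)·C(9,6) + C(7,3)·C(9,5) = 9 + 252 + 1764 + 4410 = 6435.

6435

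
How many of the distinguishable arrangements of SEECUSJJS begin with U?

1680

Fix U in the first position and arrange the remaining 8 letters.
Those 8 letters have E appearing twice, J appearing twice, and S appearing 3 times, giving (8)!/(3!·2!·2!) = 1680.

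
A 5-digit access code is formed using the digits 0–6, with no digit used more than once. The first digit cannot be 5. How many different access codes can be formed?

The first digit has 7−1 = 6 choices (anything except 5).
The remaining 4 digits are filled from the other 6 symbols without repetition: 6 × 5 × 4 × 3 = 360.
Total: 6 × 360 = 2160.

2160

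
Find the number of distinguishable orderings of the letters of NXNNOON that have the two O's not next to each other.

There are 7!/(4!·2!) = 105 arrangements of NXNNOON in total.
Arrangements with the O's together: treat OO as one letter, giving (6)!/(4!) = 30.
Subtracting, 105 − 30 = 75 arrangements keep the O's apart.

75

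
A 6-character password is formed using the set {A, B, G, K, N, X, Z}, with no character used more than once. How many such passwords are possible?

5040

This is a permutation of 6 out of 7: P(7,6) = 7!/1!.
7 × 6 × 5 × 4 × 3 × 2 = 5040.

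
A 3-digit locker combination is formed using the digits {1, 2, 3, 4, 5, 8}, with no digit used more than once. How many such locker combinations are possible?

120

With no repetition, fill the 3 digits in order: 6 choices, then 5, down to 4.
6 × 5 × 4 = 120.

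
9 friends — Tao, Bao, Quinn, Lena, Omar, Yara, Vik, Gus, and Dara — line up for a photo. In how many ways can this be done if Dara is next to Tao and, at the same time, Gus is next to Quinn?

20160

Treat {Dara,Tao} as one block (2 orders) and {Gus,Quinn} as another (2 orders).
That leaves 7 units to arrange: 2 × 2 × 7! = 4 × 5040 = 20160.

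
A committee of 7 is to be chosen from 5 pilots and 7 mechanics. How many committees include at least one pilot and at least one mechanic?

791

With no constraint there are C(12,7) = 792 possible selections.
Selections missing a whole group: no pilots → C(7,7) = 1; no mechanics → C(5,7) = 0.
Both groups omitted at once is impossible, so 792 − 1 = 791.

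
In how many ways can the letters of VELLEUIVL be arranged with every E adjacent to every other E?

3360

Treat the 2 copies of E as a single block. The multiset to arrange is then {EE, I, L, L, L, U, V, V}, 8 items in all.
That gives (8)!/(3!·2!) = 3360 arrangements.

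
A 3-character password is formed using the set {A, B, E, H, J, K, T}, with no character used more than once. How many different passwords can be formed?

210

This is a permutation of 3 out of 7: P(7,3) = 7!/4!.
7 × 6 × 5 = 210.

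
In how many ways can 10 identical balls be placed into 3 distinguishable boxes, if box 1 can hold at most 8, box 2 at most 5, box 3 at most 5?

Ignoring the caps, the number of non-negative solutions to x_1+…+x_3 = 10 is C(12,2) = 66.
Subtract solutions that violate a single cap (substitute x_i' = x_i − (cap_i+1)): x_1 ≥ 9 gives C(3,2) = 3; x_2 ≥ 6 gives C(6,2) = 15; x_3 ≥ 6 gives C(6,2) = 15. Together 33.
No two caps can be exceeded simultaneously, so the pair terms are all 0.
By inclusion–exclusion the count is 66 − 33 + 0 = 33.

33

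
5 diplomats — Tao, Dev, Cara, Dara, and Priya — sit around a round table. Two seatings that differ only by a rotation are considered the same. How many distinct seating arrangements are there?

Around a circle, 5 distinct people have 5!/5 = (4)! = 24 rotationally distinct seatings.

24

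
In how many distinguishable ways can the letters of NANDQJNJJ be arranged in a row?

10080

Letter multiplicities in NANDQJNJJ: A×1, D×1, J×3, N×3, Q×1.
The number of distinct arrangements is 9!/(3!·3!) = 362880/36 = 10080.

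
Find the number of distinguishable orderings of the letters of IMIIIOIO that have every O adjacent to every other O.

42

Treat the 2 copies of O as a single block. The multiset to arrange is then {OO, I, I, I, I, I, M}, 7 items in all.
That gives (7)!/(5!) = 42 arrangements.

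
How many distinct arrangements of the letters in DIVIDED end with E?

60

With the last slot taken by E, it remains to arrange the other 6 letters (DIVIDD).
Those 6 letters have D appearing 3 times and I appearing twice, giving (6)!/(3!·2!) = 60.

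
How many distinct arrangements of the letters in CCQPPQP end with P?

Fix P in the last position and arrange the remaining 6 letters.
Those 6 letters have C appearing twice, P appearing twice, and Q appearing twice, giving (6)!/(2!·2!·2!) = 90.

90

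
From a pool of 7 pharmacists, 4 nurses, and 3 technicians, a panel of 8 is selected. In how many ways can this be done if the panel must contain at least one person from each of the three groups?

2793

Total 8-person selections from all 14: C(14,8) = 3003.
Subtract selections that omit an entire group: no pharmacists → C(7,8) = 0; no nurses → C(10,8) = 45; no technicians → C(11,8) = 165.
Add back selections omitting two groups (i.e. drawn from a single group): C(7,8) + C(4,8) + C(3,8) = 0.
By inclusion–exclusion: 3003 − 210 + 0 = 2793.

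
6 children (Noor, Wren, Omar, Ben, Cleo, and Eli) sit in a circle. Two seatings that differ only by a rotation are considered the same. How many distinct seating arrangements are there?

Fix one person's seat to break rotational symmetry; the remaining 5 people can be arranged in (5)! = 120 ways.

120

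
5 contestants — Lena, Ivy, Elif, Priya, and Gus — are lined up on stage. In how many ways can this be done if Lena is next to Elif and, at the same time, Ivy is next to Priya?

Treat {Lena,Elif} as one block (2 orders) and {Ivy,Priya} as another (2 orders).
That leaves 3 units to arrange: 2 × 2 × 3! = 4 × 6 = 24.

24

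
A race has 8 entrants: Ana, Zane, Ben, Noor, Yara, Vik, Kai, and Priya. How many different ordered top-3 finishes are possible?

336

This is an ordered selection of 3 from 8: P(8,3).
That gives 8 × 7 × 6 = 336.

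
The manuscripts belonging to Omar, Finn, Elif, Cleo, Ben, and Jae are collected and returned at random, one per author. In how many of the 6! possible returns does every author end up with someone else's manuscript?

Count assignments avoiding every fixed point. For any j of the 6 authors fixed to their own manuscript, the other 6−j can be arranged in (6−j)! ways.
By inclusion–exclusion this is Σ_{j=0}^{6} (−1)^j C(6,j)·(6−j)!.
Computing: 720 − 720 + 360 − 120 + 30 − 6 + 1 = 265.

265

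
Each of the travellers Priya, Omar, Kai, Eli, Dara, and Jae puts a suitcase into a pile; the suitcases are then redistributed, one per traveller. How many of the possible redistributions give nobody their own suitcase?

265

Count assignments avoiding every fixed point. For any j of the 6 travellers fixed to their own suitcase, the other 6−j can be arranged in (6−j)! ways.
By inclusion–exclusion this is Σ_{j=0}^{6} (−1)^j C(6,j)·(6−j)!.
Computing: 720 − 720 + 360 − 120 + 30 − 6 + 1 = 265.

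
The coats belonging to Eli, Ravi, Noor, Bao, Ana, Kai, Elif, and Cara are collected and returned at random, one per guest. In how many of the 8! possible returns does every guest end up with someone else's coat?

14833

Let Aᵢ be the assignments in which guest i gets their own coat. We want the size of the complement of A₁∪…∪A_8.
By inclusion–exclusion this is Σ_{j=0}^{8} (−1)^j C(8,j)·(8−j)!.
Computing: 40320 − 40320 + 20160 − 6720 + 1680 − 336 + 56 − 8 + 1 = 14833.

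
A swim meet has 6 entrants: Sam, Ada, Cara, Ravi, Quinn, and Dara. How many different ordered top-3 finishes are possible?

This is an ordered selection of 3 from 6: P(6,3).
That gives 6 × 5 × 4 = 120.

120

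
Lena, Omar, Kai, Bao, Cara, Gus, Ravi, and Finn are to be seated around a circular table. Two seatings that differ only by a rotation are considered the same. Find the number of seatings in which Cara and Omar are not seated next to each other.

All circular seatings of 8 people number (7)! = 5040.
Those with Cara next to Omar: fuse the pair into one unit and seat 7 units around a circle — 2·(6)! = 1440.
Subtracting, 5040 − 1440 = 3600.

3600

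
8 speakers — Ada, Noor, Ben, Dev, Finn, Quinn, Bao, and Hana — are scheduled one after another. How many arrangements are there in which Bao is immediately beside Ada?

10080

Glue Bao and Ada into one block (2 internal orders), leaving 7 units to arrange in a row.
So the count is 2·(7)! = 10080.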